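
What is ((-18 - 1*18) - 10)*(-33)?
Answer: 1518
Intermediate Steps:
((-18 - 1*18) - 10)*(-33) = ((-18 - 18) - 10)*(-33) = (-36 - 10)*(-33) = -46*(-33) = 1518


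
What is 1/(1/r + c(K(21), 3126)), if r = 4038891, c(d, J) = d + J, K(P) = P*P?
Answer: 4038891/14406724198 ≈ 0.00028035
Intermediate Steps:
K(P) = P²
c(d, J) = J + d
1/(1/r + c(K(21), 3126)) = 1/(1/4038891 + (3126 + 21²)) = 1/(1/4038891 + (3126 + 441)) = 1/(1/4038891 + 3567) = 1/(14406724198/4038891) = 4038891/14406724198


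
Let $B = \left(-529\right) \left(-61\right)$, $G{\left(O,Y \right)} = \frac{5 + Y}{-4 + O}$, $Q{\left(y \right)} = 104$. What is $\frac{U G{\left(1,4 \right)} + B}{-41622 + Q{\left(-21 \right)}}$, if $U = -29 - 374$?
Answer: $- \frac{16739}{20759} \approx -0.80635$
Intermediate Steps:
$U = -403$ ($U = -29 - 374 = -403$)
$G{\left(O,Y \right)} = \frac{5 + Y}{-4 + O}$
$B = 32269$
$\frac{U G{\left(1,4 \right)} + B}{-41622 + Q{\left(-21 \right)}} = \frac{- 403 \frac{5 + 4}{-4 + 1} + 32269}{-41622 + 104} = \frac{- 403 \frac{1}{-3} \cdot 9 + 32269}{-41518} = \left(- 403 \left(\left(- \frac{1}{3}\right) 9\right) + 32269\right) \left(- \frac{1}{41518}\right) = \left(\left(-403\right) \left(-3\right) + 32269\right) \left(- \frac{1}{41518}\right) = \left(1209 + 32269\right) \left(- \frac{1}{41518}\right) = 33478 \left(- \frac{1}{41518}\right) = - \frac{16739}{20759}$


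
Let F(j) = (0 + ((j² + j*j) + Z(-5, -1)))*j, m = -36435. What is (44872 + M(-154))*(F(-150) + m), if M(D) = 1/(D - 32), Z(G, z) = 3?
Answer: -18881546168345/62 ≈ -3.0454e+11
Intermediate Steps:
M(D) = 1/(-32 + D)
F(j) = j*(3 + 2*j²) (F(j) = (0 + ((j² + j*j) + 3))*j = (0 + ((j² + j²) + 3))*j = (0 + (2*j² + 3))*j = (0 + (3 + 2*j²))*j = (3 + 2*j²)*j = j*(3 + 2*j²))
(44872 + M(-154))*(F(-150) + m) = (44872 + 1/(-32 - 154))*(-150*(3 + 2*(-150)²) - 36435) = (44872 + 1/(-186))*(-150*(3 + 2*22500) - 36435) = (44872 - 1/186)*(-150*(3 + 45000) - 36435) = 8346191*(-150*45003 - 36435)/186 = 8346191*(-6750450 - 36435)/186 = (8346191/186)*(-6786885) = -18881546168345/62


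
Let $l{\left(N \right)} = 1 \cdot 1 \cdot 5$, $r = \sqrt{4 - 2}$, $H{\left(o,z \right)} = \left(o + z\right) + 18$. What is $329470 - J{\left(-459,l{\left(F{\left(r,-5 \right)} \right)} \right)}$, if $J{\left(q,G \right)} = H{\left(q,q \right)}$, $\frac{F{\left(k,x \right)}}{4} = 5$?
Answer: $330370$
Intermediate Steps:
$H{\left(o,z \right)} = 18 + o + z$
$r = \sqrt{2} \approx 1.4142$
$F{\left(k,x \right)} = 20$ ($F{\left(k,x \right)} = 4 \cdot 5 = 20$)
$l{\left(N \right)} = 5$ ($l{\left(N \right)} = 1 \cdot 5 = 5$)
$J{\left(q,G \right)} = 18 + 2 q$ ($J{\left(q,G \right)} = 18 + q + q = 18 + 2 q$)
$329470 - J{\left(-459,l{\left(F{\left(r,-5 \right)} \right)} \right)} = 329470 - \left(18 + 2 \left(-459\right)\right) = 329470 - \left(18 - 918\right) = 329470 - -900 = 329470 + 900 = 330370$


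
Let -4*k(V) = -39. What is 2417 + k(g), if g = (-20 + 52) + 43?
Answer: 9707/4 ≈ 2426.8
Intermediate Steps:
g = 75 (g = 32 + 43 = 75)
k(V) = 39/4 (k(V) = -¼*(-39) = 39/4)
2417 + k(g) = 2417 + 39/4 = 9707/4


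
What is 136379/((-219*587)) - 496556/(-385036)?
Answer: 2830734706/12374383227 ≈ 0.22876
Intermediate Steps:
136379/((-219*587)) - 496556/(-385036) = 136379/(-128553) - 496556*(-1/385036) = 136379*(-1/128553) + 124139/96259 = -136379/128553 + 124139/96259 = 2830734706/12374383227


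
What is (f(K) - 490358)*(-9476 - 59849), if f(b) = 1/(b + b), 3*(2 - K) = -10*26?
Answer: 18084844154225/532 ≈ 3.3994e+10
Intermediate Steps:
K = 266/3 (K = 2 - (-10)*26/3 = 2 - 1/3*(-260) = 2 + 260/3 = 266/3 ≈ 88.667)
f(b) = 1/(2*b)
(f(K) - 490358)*(-9476 - 59849) = (1/(2*(266/3)) - 490358)*(-9476 - 59849) = ((1/2)*(3/266) - 490358)*(-69325) = (3/532 - 490358)*(-69325) = -260870453/532*(-69325) = 18084844154225/532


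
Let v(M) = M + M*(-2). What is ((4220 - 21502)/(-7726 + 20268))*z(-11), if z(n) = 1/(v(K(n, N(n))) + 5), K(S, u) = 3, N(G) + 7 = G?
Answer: -8641/12542 ≈ -0.68896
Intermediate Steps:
N(G) = -7 + G
v(M) = -M (v(M) = M - 2*M = -M)
z(n) = ½ (z(n) = 1/(-1*3 + 5) = 1/(-3 + 5) = 1/2 = ½)
((4220 - 21502)/(-7726 + 20268))*z(-11) = ((4220 - 21502)/(-7726 + 20268))*(½) = -17282/12542*(½) = -17282*1/12542*(½) = -8641/6271*½ = -8641/12542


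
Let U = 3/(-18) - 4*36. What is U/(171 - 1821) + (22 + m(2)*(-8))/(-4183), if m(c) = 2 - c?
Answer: 680099/8282340 ≈ 0.082114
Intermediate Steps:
U = -865/6 (U = 3*(-1/18) - 144 = -1/6 - 144 = -865/6 ≈ -144.17)
U/(171 - 1821) + (22 + m(2)*(-8))/(-4183) = -865/(6*(171 - 1821)) + (22 + (2 - 1*2)*(-8))/(-4183) = -865/6/(-1650) + (22 + (2 - 2)*(-8))*(-1/4183) = -865/6*(-1/1650) + (22 + 0*(-8))*(-1/4183) = 173/1980 + (22 + 0)*(-1/4183) = 173/1980 + 22*(-1/4183) = 173/1980 - 22/4183 = 680099/8282340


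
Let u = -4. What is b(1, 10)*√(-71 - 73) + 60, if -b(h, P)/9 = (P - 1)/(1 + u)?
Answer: 60 + 324*I ≈ 60.0 + 324.0*I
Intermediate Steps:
b(h, P) = -3 + 3*P (b(h, P) = -9*(P - 1)/(1 - 4) = -9*(-1 + P)/(-3) = -9*(-1 + P)*(-1)/3 = -9*(⅓ - P/3) = -3 + 3*P)
b(1, 10)*√(-71 - 73) + 60 = (-3 + 3*10)*√(-71 - 73) + 60 = (-3 + 30)*√(-144) + 60 = 27*(12*I) + 60 = 324*I + 60 = 60 + 324*I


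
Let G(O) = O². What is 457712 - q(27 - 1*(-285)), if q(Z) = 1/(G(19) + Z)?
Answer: 308040175/673 ≈ 4.5771e+5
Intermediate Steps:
q(Z) = 1/(361 + Z) (q(Z) = 1/(19² + Z) = 1/(361 + Z))
457712 - q(27 - 1*(-285)) = 457712 - 1/(361 + (27 - 1*(-285))) = 457712 - 1/(361 + (27 + 285)) = 457712 - 1/(361 + 312) = 457712 - 1/673 = 308040175/673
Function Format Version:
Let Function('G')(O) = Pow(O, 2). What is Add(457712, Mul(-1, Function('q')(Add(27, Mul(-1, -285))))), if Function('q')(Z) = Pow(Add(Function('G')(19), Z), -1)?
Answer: Rational(308040175, 673) ≈ 4.5771e+5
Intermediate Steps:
Function('q')(Z) = Pow(Add(361, Z), -1) (Function('q')(Z) = Pow(Add(Pow(19, 2), Z), -1) = Pow(Add(361, Z), -1))
Add(457712, Mul(-1, Function('q')(Add(27, Mul(-1, -285))))) = Add(457712, Mul(-1, Pow(Add(361, Add(27, Mul(-1, -285))), -1))) = Add(457712, Mul(-1, Pow(Add(361, Add(27, 285)), -1))) = Add(457712, Mul(-1, Pow(Add(361, 312), -1))) = Add(457712, Mul(-1, Pow(673, -1))) = Add(457712, Mul(-1, Rational(1, 673))) = Add(457712, Rational(-1, 673)) = Rational(308040175, 673)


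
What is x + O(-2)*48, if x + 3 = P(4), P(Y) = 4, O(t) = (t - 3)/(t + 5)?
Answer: -79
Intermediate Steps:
O(t) = (-3 + t)/(5 + t)
x = 1 (x = -3 + 4 = 1)
x + O(-2)*48 = 1 + ((-3 - 2)/(5 - 2))*48 = 1 + (-5/3)*48 = 1 + ((1/3)*(-5))*48 = 1 - 5/3*48 = 1 - 80 = -79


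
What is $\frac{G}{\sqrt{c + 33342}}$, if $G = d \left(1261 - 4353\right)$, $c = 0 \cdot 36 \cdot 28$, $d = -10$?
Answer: $\frac{15460 \sqrt{33342}}{16671} \approx 169.33$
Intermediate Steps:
$c = 0$ ($c = 0 \cdot 28 = 0$)
$G = 30920$ ($G = - 10 \left(1261 - 4353\right) = \left(-10\right) \left(-3092\right) = 30920$)
$\frac{G}{\sqrt{c + 33342}} = \frac{30920}{\sqrt{0 + 33342}} = \frac{30920}{\sqrt{33342}} = 30920 \frac{\sqrt{33342}}{33342} = \frac{15460 \sqrt{33342}}{16671}$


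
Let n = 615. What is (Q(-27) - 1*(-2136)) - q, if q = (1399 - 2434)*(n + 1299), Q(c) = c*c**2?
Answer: 1963443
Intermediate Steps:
Q(c) = c**3
q = -1980990 (q = (1399 - 2434)*(615 + 1299) = -1035*1914 = -1980990)
(Q(-27) - 1*(-2136)) - q = ((-27)**3 - 1*(-2136)) - 1*(-1980990) = (-19683 + 2136) + 1980990 = -17547 + 1980990 = 1963443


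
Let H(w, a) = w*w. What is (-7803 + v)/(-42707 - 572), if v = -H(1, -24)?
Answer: 7804/43279 ≈ 0.18032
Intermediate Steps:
H(w, a) = w²
v = -1 (v = -1*1² = -1*1 = -1)
(-7803 + v)/(-42707 - 572) = (-7803 - 1)/(-42707 - 572) = -7804/(-43279) = -7804*(-1/43279) = 7804/43279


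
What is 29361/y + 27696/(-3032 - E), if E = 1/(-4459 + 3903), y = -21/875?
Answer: -2062369963601/1685791 ≈ -1.2234e+6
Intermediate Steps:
y = -3/125 (y = (1/875)*(-21) = -3/125 ≈ -0.024000)
E = -1/556 (E = 1/(-556) = -1/556 ≈ -0.0017986)
29361/y + 27696/(-3032 - E) = 29361/(-3/125) + 27696/(-3032 - 1*(-1/556)) = 29361*(-125/3) + 27696/(-3032 + 1/556) = -1223375 + 27696/(-1685791/556) = -1223375 + 27696*(-556/1685791) = -1223375 - 15398976/1685791 = -2062369963601/1685791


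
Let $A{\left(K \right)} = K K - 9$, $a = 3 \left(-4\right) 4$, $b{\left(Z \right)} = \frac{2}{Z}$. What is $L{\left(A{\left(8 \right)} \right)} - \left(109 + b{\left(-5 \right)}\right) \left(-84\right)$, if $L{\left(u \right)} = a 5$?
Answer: $\frac{44412}{5} \approx 8882.4$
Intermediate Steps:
$a = -48$ ($a = \left(-12\right) 4 = -48$)
$A{\left(K \right)} = -9 + K^{2}$ ($A{\left(K \right)} = K^{2} - 9 = -9 + K^{2}$)
$L{\left(u \right)} = -240$ ($L{\left(u \right)} = \left(-48\right) 5 = -240$)
$L{\left(A{\left(8 \right)} \right)} - \left(109 + b{\left(-5 \right)}\right) \left(-84\right) = -240 - \left(109 + \frac{2}{-5}\right) \left(-84\right) = -240 - \left(109 + 2 \left(- \frac{1}{5}\right)\right) \left(-84\right) = -240 - \left(109 - \frac{2}{5}\right) \left(-84\right) = -240 - \frac{543}{5} \left(-84\right) = -240 - - \frac{45612}{5} = -240 + \frac{45612}{5} = \frac{44412}{5}$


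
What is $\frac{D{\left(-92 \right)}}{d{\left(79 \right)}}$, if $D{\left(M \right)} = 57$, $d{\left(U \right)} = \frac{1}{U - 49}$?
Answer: $1710$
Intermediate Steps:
$d{\left(U \right)} = \frac{1}{-49 + U}$
$\frac{D{\left(-92 \right)}}{d{\left(79 \right)}} = \frac{57}{\frac{1}{-49 + 79}} = \frac{57}{\frac{1}{30}} = 57 \frac{1}{\frac{1}{30}} = 57 \cdot 30 = 1710$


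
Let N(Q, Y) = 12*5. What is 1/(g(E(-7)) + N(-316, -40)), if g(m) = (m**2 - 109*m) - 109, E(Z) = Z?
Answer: 1/763 ≈ 0.0013106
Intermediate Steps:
N(Q, Y) = 60
g(m) = -109 + m**2 - 109*m
1/(g(E(-7)) + N(-316, -40)) = 1/((-109 + (-7)**2 - 109*(-7)) + 60) = 1/((-109 + 49 + 763) + 60) = 1/(703 + 60) = 1/763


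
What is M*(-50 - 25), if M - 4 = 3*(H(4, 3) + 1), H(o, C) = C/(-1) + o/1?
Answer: -750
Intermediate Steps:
H(o, C) = o - C (H(o, C) = C*(-1) + o*1 = -C + o = o - C)
M = 10 (M = 4 + 3*((4 - 1*3) + 1) = 4 + 3*((4 - 3) + 1) = 4 + 3*(1 + 1) = 4 + 3*2 = 4 + 6 = 10)
M*(-50 - 25) = 10*(-50 - 25) = 10*(-75) = -750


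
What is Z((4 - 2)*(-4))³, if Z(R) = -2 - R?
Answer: 216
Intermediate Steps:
Z((4 - 2)*(-4))³ = (-2 - (4 - 2)*(-4))³ = (-2 - 2*(-4))³ = (-2 - 1*(-8))³ = (-2 + 8)³ = 6³ = 216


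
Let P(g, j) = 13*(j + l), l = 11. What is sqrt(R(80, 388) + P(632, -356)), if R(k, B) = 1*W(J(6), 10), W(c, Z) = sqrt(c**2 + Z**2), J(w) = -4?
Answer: sqrt(-4485 + 2*sqrt(29)) ≈ 66.89*I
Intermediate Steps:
P(g, j) = 143 + 13*j (P(g, j) = 13*(j + 11) = 13*(11 + j) = 143 + 13*j)
W(c, Z) = sqrt(Z**2 + c**2)
R(k, B) = 2*sqrt(29) (R(k, B) = 1*sqrt(10**2 + (-4)**2) = 1*sqrt(100 + 16) = 1*sqrt(116) = 1*(2*sqrt(29)) = 2*sqrt(29))
sqrt(R(80, 388) + P(632, -356)) = sqrt(2*sqrt(29) + (143 + 13*(-356))) = sqrt(2*sqrt(29) + (143 - 4628)) = sqrt(2*sqrt(29) - 4485) = sqrt(-4485 + 2*sqrt(29))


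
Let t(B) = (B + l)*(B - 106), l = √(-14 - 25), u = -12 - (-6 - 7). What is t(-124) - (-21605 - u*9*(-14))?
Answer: 49999 - 230*I*√39 ≈ 49999.0 - 1436.3*I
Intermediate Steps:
u = 1 (u = -12 - 1*(-13) = -12 + 13 = 1)
l = I*√39 (l = √(-39) = I*√39 ≈ 6.245*I)
t(B) = (-106 + B)*(B + I*√39) (t(B) = (B + I*√39)*(B - 106) = (B + I*√39)*(-106 + B) = (-106 + B)*(B + I*√39))
t(-124) - (-21605 - u*9*(-14)) = ((-124)² - 106*(-124) - 106*I*√39 + I*(-124)*√39) - (-21605 - 1*9*(-14)) = (15376 + 13144 - 106*I*√39 - 124*I*√39) - (-21605 - 9*(-14)) = (28520 - 230*I*√39) - (-21605 - 1*(-126)) = (28520 - 230*I*√39) - (-21605 + 126) = (28520 - 230*I*√39) - 1*(-21479) = (28520 - 230*I*√39) + 21479 = 49999 - 230*I*√39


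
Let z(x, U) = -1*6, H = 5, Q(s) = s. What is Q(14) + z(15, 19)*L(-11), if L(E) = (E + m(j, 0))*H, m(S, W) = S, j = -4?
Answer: 464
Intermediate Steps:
z(x, U) = -6
L(E) = -20 + 5*E (L(E) = (E - 4)*5 = (-4 + E)*5 = -20 + 5*E)
Q(14) + z(15, 19)*L(-11) = 14 - 6*(-20 + 5*(-11)) = 14 - 6*(-20 - 55) = 14 - 6*(-75) = 14 + 450 = 464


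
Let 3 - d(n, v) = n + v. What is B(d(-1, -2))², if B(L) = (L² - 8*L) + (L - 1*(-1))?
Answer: 25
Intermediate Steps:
d(n, v) = 3 - n - v (d(n, v) = 3 - (n + v) = 3 + (-n - v) = 3 - n - v)
B(L) = 1 + L² - 7*L (B(L) = (L² - 8*L) + (L + 1) = (L² - 8*L) + (1 + L) = 1 + L² - 7*L)
B(d(-1, -2))² = (1 + (3 - 1*(-1) - 1*(-2))² - 7*(3 - 1*(-1) - 1*(-2)))² = (1 + (3 + 1 + 2)² - 7*(3 + 1 + 2))² = (1 + 6² - 7*6)² = (1 + 36 - 42)² = (-5)² = 25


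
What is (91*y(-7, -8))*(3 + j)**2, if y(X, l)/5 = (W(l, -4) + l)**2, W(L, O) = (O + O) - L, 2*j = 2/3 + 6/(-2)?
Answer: 880880/9 ≈ 97876.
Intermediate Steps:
j = -7/6 (j = (2/3 + 6/(-2))/2 = (2*(1/3) + 6*(-1/2))/2 = (2/3 - 3)/2 = (1/2)*(-7/3) = -7/6 ≈ -1.1667)
W(L, O) = -L + 2*O (W(L, O) = 2*O - L = -L + 2*O)
y(X, l) = 320 (y(X, l) = 5*((-l + 2*(-4)) + l)**2 = 5*((-l - 8) + l)**2 = 5*((-8 - l) + l)**2 = 5*(-8)**2 = 5*64 = 320)
(91*y(-7, -8))*(3 + j)**2 = (91*320)*(3 - 7/6)**2 = 29120*(11/6)**2 = 29120*(121/36) = 880880/9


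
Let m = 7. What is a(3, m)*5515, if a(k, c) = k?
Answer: 16545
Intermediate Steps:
a(3, m)*5515 = 3*5515 = 16545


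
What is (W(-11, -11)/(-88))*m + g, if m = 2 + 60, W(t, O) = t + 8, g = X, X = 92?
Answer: 4141/44 ≈ 94.114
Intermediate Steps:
g = 92
W(t, O) = 8 + t
m = 62
(W(-11, -11)/(-88))*m + g = ((8 - 11)/(-88))*62 + 92 = -3*(-1/88)*62 + 92 = (3/88)*62 + 92 = 93/44 + 92 = 4141/44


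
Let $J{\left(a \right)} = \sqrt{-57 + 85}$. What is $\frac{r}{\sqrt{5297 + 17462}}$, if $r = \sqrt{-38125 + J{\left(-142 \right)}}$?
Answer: $\frac{\sqrt{-867686875 + 45518 \sqrt{7}}}{22759} \approx 1.2942 i$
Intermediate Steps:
$J{\left(a \right)} = 2 \sqrt{7}$ ($J{\left(a \right)} = \sqrt{28} = 2 \sqrt{7}$)
$r = \sqrt{-38125 + 2 \sqrt{7}} \approx 195.24 i$
$\frac{r}{\sqrt{5297 + 17462}} = \frac{\sqrt{-38125 + 2 \sqrt{7}}}{\sqrt{5297 + 17462}} = \frac{\sqrt{-38125 + 2 \sqrt{7}}}{\sqrt{22759}} = \sqrt{-38125 + 2 \sqrt{7}} \frac{\sqrt{22759}}{22759} = \frac{\sqrt{22759} \sqrt{-38125 + 2 \sqrt{7}}}{22759}$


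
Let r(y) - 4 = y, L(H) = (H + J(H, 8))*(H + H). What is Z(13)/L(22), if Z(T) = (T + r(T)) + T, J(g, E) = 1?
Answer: 43/1012 ≈ 0.042490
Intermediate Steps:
L(H) = 2*H*(1 + H) (L(H) = (H + 1)*(H + H) = (1 + H)*(2*H) = 2*H*(1 + H))
r(y) = 4 + y
Z(T) = 4 + 3*T (Z(T) = (T + (4 + T)) + T = (4 + 2*T) + T = 4 + 3*T)
Z(13)/L(22) = (4 + 3*13)/((2*22*(1 + 22))) = (4 + 39)/((2*22*23)) = 43/1012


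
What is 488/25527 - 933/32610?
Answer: -2634337/277478490 ≈ -0.0094938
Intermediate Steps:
488/25527 - 933/32610 = 488*(1/25527) - 933*1/32610 = 488/25527 - 311/10870 = -2634337/277478490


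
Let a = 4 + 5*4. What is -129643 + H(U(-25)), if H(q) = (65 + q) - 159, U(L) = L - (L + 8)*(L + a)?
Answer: -129779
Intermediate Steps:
a = 24 (a = 4 + 20 = 24)
U(L) = L - (8 + L)*(24 + L) (U(L) = L - (L + 8)*(L + 24) = L - (8 + L)*(24 + L))
H(q) = -94 + q
-129643 + H(U(-25)) = -129643 + (-94 + (-192 - 1*(-25)² - 31*(-25))) = -129643 + (-94 + (-192 - 1*625 + 775)) = -129643 + (-94 + (-192 - 625 + 775)) = -129643 + (-94 - 42) = -129643 - 136 = -129779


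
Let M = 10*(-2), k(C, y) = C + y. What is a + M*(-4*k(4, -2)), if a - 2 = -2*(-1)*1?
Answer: 164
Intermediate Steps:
M = -20
a = 4 (a = 2 - 2*(-1)*1 = 2 + 2*1 = 2 + 2 = 4)
a + M*(-4*k(4, -2)) = 4 - (-80)*(4 - 2) = 4 - (-80)*2 = 4 - 20*(-8) = 4 + 160 = 164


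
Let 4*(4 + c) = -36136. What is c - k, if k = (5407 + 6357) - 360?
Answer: -20442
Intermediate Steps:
k = 11404 (k = 11764 - 360 = 11404)
c = -9038 (c = -4 + (¼)*(-36136) = -4 - 9034 = -9038)
c - k = -9038 - 1*11404 = -9038 - 11404 = -20442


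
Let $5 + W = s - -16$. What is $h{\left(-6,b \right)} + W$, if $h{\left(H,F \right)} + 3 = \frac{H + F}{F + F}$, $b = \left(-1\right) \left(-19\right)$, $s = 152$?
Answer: $\frac{6093}{38} \approx 160.34$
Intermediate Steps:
$b = 19$
$h{\left(H,F \right)} = -3 + \frac{F + H}{2 F}$ ($h{\left(H,F \right)} = -3 + \frac{H + F}{F + F} = -3 + \frac{F + H}{2 F}$)
$W = 163$ ($W = -5 + \left(152 - -16\right) = -5 + \left(152 + 16\right) = -5 + 168 = 163$)
$h{\left(-6,b \right)} + W = \frac{-6 - 95}{2 \cdot 19} + 163 = \frac{1}{2} \cdot \frac{1}{19} \left(-6 - 95\right) + 163 = \frac{1}{2} \cdot \frac{1}{19} \left(-101\right) + 163 = - \frac{101}{38} + 163 = \frac{6093}{38}$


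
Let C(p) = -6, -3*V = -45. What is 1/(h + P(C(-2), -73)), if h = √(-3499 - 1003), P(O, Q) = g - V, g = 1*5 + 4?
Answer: -3/2269 - I*√4502/4538 ≈ -0.0013222 - 0.014786*I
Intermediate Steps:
V = 15 (V = -⅓*(-45) = 15)
g = 9 (g = 5 + 4 = 9)
P(O, Q) = -6 (P(O, Q) = 9 - 1*15 = 9 - 15 = -6)
h = I*√4502 (h = √(-4502) = I*√4502 ≈ 67.097*I)
1/(h + P(C(-2), -73)) = 1/(I*√4502 - 6) = 1/(-6 + I*√4502)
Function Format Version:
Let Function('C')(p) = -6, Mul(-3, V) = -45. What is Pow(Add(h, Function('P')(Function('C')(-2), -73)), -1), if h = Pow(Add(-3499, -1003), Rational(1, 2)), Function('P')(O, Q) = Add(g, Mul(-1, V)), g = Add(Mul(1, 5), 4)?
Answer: Add(Rational(-3, 2269), Mul(Rational(-1, 4538), I, Pow(4502, Rational(1, 2)))) ≈ Add(-0.0013222, Mul(-0.014786, I))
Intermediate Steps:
V = 15 (V = Mul(Rational(-1, 3), -45) = 15)
g = 9 (g = Add(5, 4) = 9)
Function('P')(O, Q) = -6 (Function('P')(O, Q) = Add(9, Mul(-1, 15)) = Add(9, -15) = -6)
h = Mul(I, Pow(4502, Rational(1, 2))) (h = Pow(-4502, Rational(1, 2)) = Mul(I, Pow(4502, Rational(1, 2))) ≈ Mul(67.097, I))
Pow(Add(h, Function('P')(Function('C')(-2), -73)), -1) = Pow(Add(Mul(I, Pow(4502, Rational(1, 2))), -6), -1) = Pow(Add(-6, Mul(I, Pow(4502, Rational(1, 2)))), -1)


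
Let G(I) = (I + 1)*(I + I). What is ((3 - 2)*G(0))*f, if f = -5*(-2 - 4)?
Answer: 0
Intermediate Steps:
G(I) = 2*I*(1 + I) (G(I) = (1 + I)*(2*I) = 2*I*(1 + I))
f = 30 (f = -5*(-6) = 30)
((3 - 2)*G(0))*f = ((3 - 2)*(2*0*(1 + 0)))*30 = (1*(2*0*1))*30 = (1*0)*30 = 0*30 = 0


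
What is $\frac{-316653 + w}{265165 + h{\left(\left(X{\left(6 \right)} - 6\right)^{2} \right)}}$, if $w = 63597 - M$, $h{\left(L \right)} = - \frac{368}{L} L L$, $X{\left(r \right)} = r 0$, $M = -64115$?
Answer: $- \frac{188941}{251917} \approx -0.75001$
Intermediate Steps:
$X{\left(r \right)} = 0$
$h{\left(L \right)} = - 368 L$
$w = 127712$ ($w = 63597 - -64115 = 63597 + 64115 = 127712$)
$\frac{-316653 + w}{265165 + h{\left(\left(X{\left(6 \right)} - 6\right)^{2} \right)}} = \frac{-316653 + 127712}{265165 - 368 \left(0 - 6\right)^{2}} = - \frac{188941}{265165 - 368 \left(-6\right)^{2}} = - \frac{188941}{265165 - 13248} = - \frac{188941}{251917}$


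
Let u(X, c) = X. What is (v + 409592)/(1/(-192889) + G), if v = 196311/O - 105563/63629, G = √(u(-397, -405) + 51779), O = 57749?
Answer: 290308892219907232396/7024662996002817112911141 + 55997391911405686149632044*√51382/7024662996002817112911141 ≈ 1807.0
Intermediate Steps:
G = √51382 (G = √(-397 + 51779) = √51382 ≈ 226.68)
v = 6394914932/3674511121 (v = 196311/57749 - 105563/63629 = 6394914932/3674511121 ≈ 1.7403)
(v + 409592)/(1/(-192889) + G) = (6394914932/3674511121 + 409592)/(1/(-192889) + √51382) = 1505056753987564/(3674511121*(-1/192889 + √51382))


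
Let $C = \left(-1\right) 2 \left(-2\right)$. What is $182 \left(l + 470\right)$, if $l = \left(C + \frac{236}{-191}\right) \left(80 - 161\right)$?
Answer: $\frac{8554364}{191} \approx 44787.0$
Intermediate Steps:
$C = 4$ ($C = \left(-2\right) \left(-2\right) = 4$)
$l = - \frac{42768}{191}$ ($l = \left(4 + \frac{236}{-191}\right) \left(80 - 161\right) = \left(4 + 236 \left(- \frac{1}{191}\right)\right) \left(-81\right) = \left(4 - \frac{236}{191}\right) \left(-81\right) = \frac{528}{191} \left(-81\right) = - \frac{42768}{191} \approx -223.92$)
$182 \left(l + 470\right) = 182 \left(- \frac{42768}{191} + 470\right) = 182 \cdot \frac{47002}{191} = \frac{8554364}{191}$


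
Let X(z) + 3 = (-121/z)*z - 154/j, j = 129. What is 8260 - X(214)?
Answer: 1081690/129 ≈ 8385.2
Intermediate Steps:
X(z) = -16150/129 (X(z) = -3 + ((-121/z)*z - 154/129) = -3 + (-121 - 154*1/129) = -3 + (-121 - 154/129) = -3 - 15763/129 = -16150/129)
8260 - X(214) = 8260 - 1*(-16150/129) = 8260 + 16150/129 = 1081690/129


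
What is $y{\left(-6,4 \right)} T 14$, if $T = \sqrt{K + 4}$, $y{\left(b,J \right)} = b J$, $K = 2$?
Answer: $- 336 \sqrt{6} \approx -823.03$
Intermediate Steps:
$y{\left(b,J \right)} = J b$
$T = \sqrt{6}$ ($T = \sqrt{2 + 4} = \sqrt{6} \approx 2.4495$)
$y{\left(-6,4 \right)} T 14 = 4 \left(-6\right) \sqrt{6} \cdot 14 = - 24 \sqrt{6} \cdot 14 = - 336 \sqrt{6}$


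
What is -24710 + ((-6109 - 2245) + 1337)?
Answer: -31727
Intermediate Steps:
-24710 + ((-6109 - 2245) + 1337) = -24710 + (-8354 + 1337) = -24710 - 7017 = -31727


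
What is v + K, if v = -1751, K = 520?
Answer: -1231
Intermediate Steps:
v + K = -1751 + 520 = -1231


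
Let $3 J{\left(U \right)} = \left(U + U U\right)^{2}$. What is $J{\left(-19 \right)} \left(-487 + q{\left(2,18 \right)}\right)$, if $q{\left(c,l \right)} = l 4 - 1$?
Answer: $-16219008$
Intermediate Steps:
$q{\left(c,l \right)} = -1 + 4 l$ ($q{\left(c,l \right)} = 4 l - 1 = -1 + 4 l$)
$J{\left(U \right)} = \frac{\left(U + U^{2}\right)^{2}}{3}$ ($J{\left(U \right)} = \frac{\left(U + U U\right)^{2}}{3} = \frac{\left(U + U^{2}\right)^{2}}{3}$)
$J{\left(-19 \right)} \left(-487 + q{\left(2,18 \right)}\right) = \frac{\left(-19\right)^{2} \left(1 - 19\right)^{2}}{3} \left(-487 + \left(-1 + 4 \cdot 18\right)\right) = \frac{1}{3} \cdot 361 \left(-18\right)^{2} \left(-487 + \left(-1 + 72\right)\right) = \frac{1}{3} \cdot 361 \cdot 324 \left(-487 + 71\right) = 38988 \left(-416\right) = -16219008$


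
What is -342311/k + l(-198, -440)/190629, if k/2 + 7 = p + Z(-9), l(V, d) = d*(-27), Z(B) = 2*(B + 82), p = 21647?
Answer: -7192974251/922898532 ≈ -7.7939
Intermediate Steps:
Z(B) = 164 + 2*B (Z(B) = 2*(82 + B) = 164 + 2*B)
l(V, d) = -27*d
k = 43572 (k = -14 + 2*(21647 + (164 + 2*(-9))) = -14 + 2*(21647 + (164 - 18)) = -14 + 2*(21647 + 146) = -14 + 2*21793 = -14 + 43586 = 43572)
-342311/k + l(-198, -440)/190629 = -342311/43572 - 27*(-440)/190629 = -342311*1/43572 + 11880*(1/190629) = -342311/43572 + 1320/21181 = -7192974251/922898532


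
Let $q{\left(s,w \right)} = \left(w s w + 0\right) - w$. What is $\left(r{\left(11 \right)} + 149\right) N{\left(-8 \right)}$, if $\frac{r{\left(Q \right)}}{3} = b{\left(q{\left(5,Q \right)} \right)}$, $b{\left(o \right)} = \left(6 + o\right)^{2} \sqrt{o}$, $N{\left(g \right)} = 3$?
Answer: $447 + 9720000 \sqrt{66} \approx 7.8966 \cdot 10^{7}$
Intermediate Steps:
$q{\left(s,w \right)} = - w + s w^{2}$ ($q{\left(s,w \right)} = \left(s w w + 0\right) - w = \left(s w^{2} + 0\right) - w = s w^{2} - w = - w + s w^{2}$)
$b{\left(o \right)} = \sqrt{o} \left(6 + o\right)^{2}$
$r{\left(Q \right)} = 3 \sqrt{Q \left(-1 + 5 Q\right)} \left(6 + Q \left(-1 + 5 Q\right)\right)^{2}$
$\left(r{\left(11 \right)} + 149\right) N{\left(-8 \right)} = \left(3 \sqrt{11 \left(-1 + 5 \cdot 11\right)} \left(6 + 11 \left(-1 + 5 \cdot 11\right)\right)^{2} + 149\right) 3 = \left(3 \sqrt{11 \left(-1 + 55\right)} \left(6 + 11 \left(-1 + 55\right)\right)^{2} + 149\right) 3 = \left(3 \sqrt{11 \cdot 54} \left(6 + 11 \cdot 54\right)^{2} + 149\right) 3 = \left(3 \sqrt{594} \left(6 + 594\right)^{2} + 149\right) 3 = \left(3 \cdot 3 \sqrt{66} \cdot 600^{2} + 149\right) 3 = \left(3 \cdot 3 \sqrt{66} \cdot 360000 + 149\right) 3 = \left(3240000 \sqrt{66} + 149\right) 3 = \left(149 + 3240000 \sqrt{66}\right) 3 = 447 + 9720000 \sqrt{66}$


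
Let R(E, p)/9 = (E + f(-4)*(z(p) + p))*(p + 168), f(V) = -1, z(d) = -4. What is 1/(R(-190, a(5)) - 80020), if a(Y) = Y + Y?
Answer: -1/394012 ≈ -2.5380e-6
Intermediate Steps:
a(Y) = 2*Y
R(E, p) = 9*(168 + p)*(4 + E - p) (R(E, p) = 9*((E - (-4 + p))*(p + 168)) = 9*((E + (4 - p))*(168 + p)) = 9*((4 + E - p)*(168 + p)) = 9*((168 + p)*(4 + E - p)) = 9*(168 + p)*(4 + E - p))
1/(R(-190, a(5)) - 80020) = 1/((6048 - 2952*5 - 9*(2*5)**2 + 1512*(-190) + 9*(-190)*(2*5)) - 80020) = 1/((6048 - 1476*10 - 9*10**2 - 287280 + 9*(-190)*10) - 80020) = 1/((6048 - 14760 - 9*100 - 287280 - 17100) - 80020) = 1/((6048 - 14760 - 900 - 287280 - 17100) - 80020) = 1/(-313992 - 80020) = 1/(-394012) = -1/394012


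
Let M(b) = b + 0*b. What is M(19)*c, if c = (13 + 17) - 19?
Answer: 209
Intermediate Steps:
M(b) = b (M(b) = b + 0 = b)
c = 11 (c = 30 - 19 = 11)
M(19)*c = 19*11 = 209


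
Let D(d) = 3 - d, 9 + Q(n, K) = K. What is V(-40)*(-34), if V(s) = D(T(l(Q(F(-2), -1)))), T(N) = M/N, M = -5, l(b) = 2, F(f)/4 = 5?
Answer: -187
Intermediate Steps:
F(f) = 20 (F(f) = 4*5 = 20)
Q(n, K) = -9 + K
T(N) = -5/N
V(s) = 11/2 (V(s) = 3 - (-5)/2 = 3 - 1*(-5/2) = 3 + 5/2 = 11/2)
V(-40)*(-34) = (11/2)*(-34) = -187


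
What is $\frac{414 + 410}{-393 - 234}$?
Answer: $- \frac{824}{627} \approx -1.3142$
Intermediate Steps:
$\frac{414 + 410}{-393 - 234} = \frac{824}{-627} = 824 \left(- \frac{1}{627}\right) = - \frac{824}{627}$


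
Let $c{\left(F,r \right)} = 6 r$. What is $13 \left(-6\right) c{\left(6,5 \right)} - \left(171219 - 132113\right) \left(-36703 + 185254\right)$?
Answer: $-5809237746$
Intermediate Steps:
$13 \left(-6\right) c{\left(6,5 \right)} - \left(171219 - 132113\right) \left(-36703 + 185254\right) = 13 \left(-6\right) 6 \cdot 5 - \left(171219 - 132113\right) \left(-36703 + 185254\right) = \left(-78\right) 30 - 39106 \cdot 148551 = -2340 - 5809235406 = -5809237746$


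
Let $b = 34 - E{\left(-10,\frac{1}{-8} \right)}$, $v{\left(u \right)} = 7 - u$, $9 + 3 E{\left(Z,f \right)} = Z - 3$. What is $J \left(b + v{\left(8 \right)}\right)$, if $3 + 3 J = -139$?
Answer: $- \frac{17182}{9} \approx -1909.1$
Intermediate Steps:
$E{\left(Z,f \right)} = -4 + \frac{Z}{3}$ ($E{\left(Z,f \right)} = -3 + \frac{Z - 3}{3} = -3 + \frac{-3 + Z}{3} = -3 + \left(-1 + \frac{Z}{3}\right) = -4 + \frac{Z}{3}$)
$J = - \frac{142}{3}$ ($J = -1 + \frac{1}{3} \left(-139\right) = -1 - \frac{139}{3} = - \frac{142}{3} \approx -47.333$)
$b = \frac{124}{3}$ ($b = 34 - \left(-4 + \frac{1}{3} \left(-10\right)\right) = 34 - \left(-4 - \frac{10}{3}\right) = 34 - - \frac{22}{3} = 34 + \frac{22}{3} = \frac{124}{3} \approx 41.333$)
$J \left(b + v{\left(8 \right)}\right) = - \frac{142 \left(\frac{124}{3} + \left(7 - 8\right)\right)}{3} = - \frac{142 \left(\frac{124}{3} - 1\right)}{3} = \left(- \frac{142}{3}\right) \frac{121}{3} = - \frac{17182}{9}$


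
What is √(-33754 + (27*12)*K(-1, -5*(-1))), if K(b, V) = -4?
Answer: 5*I*√1402 ≈ 187.22*I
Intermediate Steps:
√(-33754 + (27*12)*K(-1, -5*(-1))) = √(-33754 + (27*12)*(-4)) = √(-33754 + 324*(-4)) = √(-33754 - 1296) = √(-35050) = 5*I*√1402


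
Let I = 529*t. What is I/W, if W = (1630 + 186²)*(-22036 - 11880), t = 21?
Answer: -11109/1228641016 ≈ -9.0417e-6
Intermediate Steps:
W = -1228641016 (W = (1630 + 34596)*(-33916) = 36226*(-33916) = -1228641016)
I = 11109 (I = 529*21 = 11109)
I/W = 11109/(-1228641016) = 11109*(-1/1228641016) = -11109/1228641016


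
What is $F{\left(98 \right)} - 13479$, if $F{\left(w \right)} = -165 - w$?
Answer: $-13742$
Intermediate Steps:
$F{\left(98 \right)} - 13479 = \left(-165 - 98\right) - 13479 = -263 - 13479 = -13742$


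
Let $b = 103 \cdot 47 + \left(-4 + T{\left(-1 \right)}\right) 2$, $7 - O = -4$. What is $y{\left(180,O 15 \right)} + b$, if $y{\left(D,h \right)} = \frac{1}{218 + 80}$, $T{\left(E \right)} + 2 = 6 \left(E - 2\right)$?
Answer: $\frac{1428315}{298} \approx 4793.0$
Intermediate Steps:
$O = 11$ ($O = 7 - -4 = 7 + 4 = 11$)
$T{\left(E \right)} = -14 + 6 E$ ($T{\left(E \right)} = -2 + 6 \left(E - 2\right) = -2 + 6 \left(-2 + E\right) = -2 + \left(-12 + 6 E\right) = -14 + 6 E$)
$y{\left(D,h \right)} = \frac{1}{298}$
$b = 4793$ ($b = 103 \cdot 47 + \left(-4 + \left(-14 + 6 \left(-1\right)\right)\right) 2 = 4841 + \left(-4 - 20\right) 2 = 4841 - 48 = 4793$)
$y{\left(180,O 15 \right)} + b = \frac{1}{298} + 4793 = \frac{1428315}{298}$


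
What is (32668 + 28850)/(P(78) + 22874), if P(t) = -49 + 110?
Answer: 20506/7645 ≈ 2.6823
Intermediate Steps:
P(t) = 61
(32668 + 28850)/(P(78) + 22874) = (32668 + 28850)/(61 + 22874) = 61518/22935 = 61518*(1/22935) = 20506/7645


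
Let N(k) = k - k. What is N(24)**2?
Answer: 0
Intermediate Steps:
N(k) = 0
N(24)**2 = 0**2 = 0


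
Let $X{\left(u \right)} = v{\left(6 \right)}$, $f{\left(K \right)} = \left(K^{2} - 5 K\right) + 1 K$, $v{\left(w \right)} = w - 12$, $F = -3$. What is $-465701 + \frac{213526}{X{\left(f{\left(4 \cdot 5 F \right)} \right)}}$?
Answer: $- \frac{1503866}{3} \approx -5.0129 \cdot 10^{5}$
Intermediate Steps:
$v{\left(w \right)} = -12 + w$ ($v{\left(w \right)} = w - 12 = -12 + w$)
$f{\left(K \right)} = K^{2} - 4 K$ ($f{\left(K \right)} = \left(K^{2} - 5 K\right) + K = K^{2} - 4 K$)
$X{\left(u \right)} = -6$ ($X{\left(u \right)} = -12 + 6 = -6$)
$-465701 + \frac{213526}{X{\left(f{\left(4 \cdot 5 F \right)} \right)}} = -465701 + \frac{213526}{-6} = -465701 + 213526 \left(- \frac{1}{6}\right) = -465701 - \frac{106763}{3} = - \frac{1503866}{3}$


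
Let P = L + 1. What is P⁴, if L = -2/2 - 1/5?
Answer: 1/625 ≈ 0.0016000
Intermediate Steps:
L = -6/5 (L = -2*½ - 1*⅕ = -1 - ⅕ = -6/5 ≈ -1.2000)
P = -⅕ (P = -6/5 + 1 = -⅕ ≈ -0.20000)
P⁴ = (-⅕)⁴ = 1/625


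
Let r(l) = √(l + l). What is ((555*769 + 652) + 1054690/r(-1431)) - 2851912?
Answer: -2424465 - 527345*I*√318/477 ≈ -2.4245e+6 - 19715.0*I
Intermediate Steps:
r(l) = √2*√l (r(l) = √(2*l) = √2*√l)
((555*769 + 652) + 1054690/r(-1431)) - 2851912 = ((555*769 + 652) + 1054690/((√2*√(-1431)))) - 2851912 = ((426795 + 652) + 1054690/((√2*(3*I*√159)))) - 2851912 = (427447 + 1054690/((3*I*√318))) - 2851912 = (427447 + 1054690*(-I*√318/954)) - 2851912 = (427447 - 527345*I*√318/477) - 2851912 = -2424465 - 527345*I*√318/477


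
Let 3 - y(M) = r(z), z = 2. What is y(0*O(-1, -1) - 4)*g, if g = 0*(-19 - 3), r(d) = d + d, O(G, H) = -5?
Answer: 0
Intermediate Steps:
r(d) = 2*d
y(M) = -1 (y(M) = 3 - 2*2 = 3 - 1*4 = 3 - 4 = -1)
g = 0 (g = 0*(-22) = 0)
y(0*O(-1, -1) - 4)*g = -1*0 = 0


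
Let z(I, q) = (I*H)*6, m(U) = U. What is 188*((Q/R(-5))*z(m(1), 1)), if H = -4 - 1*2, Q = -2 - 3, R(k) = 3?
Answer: 11280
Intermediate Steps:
Q = -5
H = -6 (H = -4 - 2 = -6)
z(I, q) = -36*I (z(I, q) = (I*(-6))*6 = -6*I*6 = -36*I)
188*((Q/R(-5))*z(m(1), 1)) = 188*((-5/3)*(-36*1)) = 188*(-5*1/3*(-36)) = 188*(-5/3*(-36)) = 188*60 = 11280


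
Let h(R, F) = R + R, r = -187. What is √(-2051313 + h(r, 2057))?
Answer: 71*I*√407 ≈ 1432.4*I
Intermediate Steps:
h(R, F) = 2*R
√(-2051313 + h(r, 2057)) = √(-2051313 + 2*(-187)) = √(-2051313 - 374) = √(-2051687) = 71*I*√407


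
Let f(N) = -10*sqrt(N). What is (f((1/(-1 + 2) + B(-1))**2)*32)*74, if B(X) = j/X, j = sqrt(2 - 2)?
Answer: -23680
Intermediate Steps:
j = 0 (j = sqrt(0) = 0)
B(X) = 0 (B(X) = 0/X = 0)
(f((1/(-1 + 2) + B(-1))**2)*32)*74 = (-10*sqrt((1/(-1 + 2) + 0)**2)*32)*74 = (-10*sqrt((1/1 + 0)**2)*32)*74 = (-10*sqrt((1 + 0)**2)*32)*74 = (-10*sqrt(1**2)*32)*74 = (-10*sqrt(1)*32)*74 = (-10*1*32)*74 = -10*32*74 = -320*74 = -23680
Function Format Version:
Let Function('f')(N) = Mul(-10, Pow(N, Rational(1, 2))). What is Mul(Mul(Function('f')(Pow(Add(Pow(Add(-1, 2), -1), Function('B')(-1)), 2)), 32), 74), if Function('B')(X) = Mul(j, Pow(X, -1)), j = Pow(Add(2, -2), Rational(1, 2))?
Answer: -23680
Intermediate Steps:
j = 0 (j = Pow(0, Rational(1, 2)) = 0)
Function('B')(X) = 0 (Function('B')(X) = Mul(0, Pow(X, -1)) = 0)
Mul(Mul(Function('f')(Pow(Add(Pow(Add(-1, 2), -1), Function('B')(-1)), 2)), 32), 74) = Mul(Mul(Mul(-10, Pow(Pow(Add(Pow(Add(-1, 2), -1), 0), 2), Rational(1, 2))), 32), 74) = Mul(Mul(Mul(-10, Pow(Pow(Add(Pow(1, -1), 0), 2), Rational(1, 2))), 32), 74) = Mul(Mul(Mul(-10, Pow(Pow(Add(1, 0), 2), Rational(1, 2))), 32), 74) = Mul(Mul(Mul(-10, Pow(Pow(1, 2), Rational(1, 2))), 32), 74) = Mul(Mul(Mul(-10, Pow(1, Rational(1, 2))), 32), 74) = Mul(Mul(Mul(-10, 1), 32), 74) = Mul(Mul(-10, 32), 74) = Mul(-320, 74) = -23680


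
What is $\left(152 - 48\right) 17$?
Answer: $1768$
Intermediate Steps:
$\left(152 - 48\right) 17 = 104 \cdot 17 = 1768$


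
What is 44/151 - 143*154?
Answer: -3325278/151 ≈ -22022.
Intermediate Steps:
44/151 - 143*154 = 44*(1/151) - 22022 = 44/151 - 22022 = -3325278/151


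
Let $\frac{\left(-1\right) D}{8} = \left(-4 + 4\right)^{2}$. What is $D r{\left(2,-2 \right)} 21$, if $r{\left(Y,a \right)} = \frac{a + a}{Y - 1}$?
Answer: $0$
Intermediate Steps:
$r{\left(Y,a \right)} = \frac{2 a}{-1 + Y}$
$D = 0$ ($D = - 8 \left(-4 + 4\right)^{2} = - 8 \cdot 0^{2} = \left(-8\right) 0 = 0$)
$D r{\left(2,-2 \right)} 21 = 0 \cdot 2 \left(-2\right) \frac{1}{-1 + 2} \cdot 21 = 0 \cdot 2 \left(-2\right) 1^{-1} \cdot 21 = 0 \cdot 2 \left(-2\right) 1 \cdot 21 = 0 \left(-4\right) 21 = 0 \cdot 21 = 0$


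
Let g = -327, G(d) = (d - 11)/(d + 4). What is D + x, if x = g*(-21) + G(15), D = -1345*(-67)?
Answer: 1842662/19 ≈ 96982.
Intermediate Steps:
G(d) = (-11 + d)/(4 + d)
D = 90115
x = 130477/19 (x = -327*(-21) + (-11 + 15)/(4 + 15) = 6867 + 4/19 = 130477/19 ≈ 6867.2)
D + x = 90115 + 130477/19 = 1842662/19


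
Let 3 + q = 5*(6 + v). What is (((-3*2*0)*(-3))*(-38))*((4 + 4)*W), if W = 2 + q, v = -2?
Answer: 0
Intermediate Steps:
q = 17 (q = -3 + 5*(6 - 2) = -3 + 5*4 = -3 + 20 = 17)
W = 19 (W = 2 + 17 = 19)
(((-3*2*0)*(-3))*(-38))*((4 + 4)*W) = (((-3*2*0)*(-3))*(-38))*((4 + 4)*19) = ((-6*0*(-3))*(-38))*(8*19) = ((0*(-3))*(-38))*152 = (0*(-38))*152 = 0*152 = 0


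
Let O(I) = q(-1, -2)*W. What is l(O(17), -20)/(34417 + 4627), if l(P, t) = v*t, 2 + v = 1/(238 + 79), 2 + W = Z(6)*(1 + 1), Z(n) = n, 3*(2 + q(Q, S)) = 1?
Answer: 3165/3094237 ≈ 0.0010229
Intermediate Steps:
q(Q, S) = -5/3 (q(Q, S) = -2 + (⅓)*1 = -2 + ⅓ = -5/3)
W = 10 (W = -2 + 6*(1 + 1) = -2 + 6*2 = -2 + 12 = 10)
v = -633/317 (v = -2 + 1/(238 + 79) = -2 + 1/317 = -633/317 ≈ -1.9968)
O(I) = -50/3 (O(I) = -5/3*10 = -50/3)
l(P, t) = -633*t/317
l(O(17), -20)/(34417 + 4627) = (-633/317*(-20))/(34417 + 4627) = (12660/317)/39044 = (12660/317)*(1/39044) = 3165/3094237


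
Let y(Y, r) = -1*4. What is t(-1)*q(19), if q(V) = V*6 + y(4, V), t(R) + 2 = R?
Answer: -330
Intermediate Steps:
t(R) = -2 + R
y(Y, r) = -4
q(V) = -4 + 6*V (q(V) = V*6 - 4 = 6*V - 4 = -4 + 6*V)
t(-1)*q(19) = (-2 - 1)*(-4 + 6*19) = -3*(-4 + 114) = -3*110 = -330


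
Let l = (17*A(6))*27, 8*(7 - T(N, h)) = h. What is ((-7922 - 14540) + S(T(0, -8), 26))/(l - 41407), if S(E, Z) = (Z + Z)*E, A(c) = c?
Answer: 22046/38653 ≈ 0.57036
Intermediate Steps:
T(N, h) = 7 - h/8
S(E, Z) = 2*E*Z (S(E, Z) = (2*Z)*E = 2*E*Z)
l = 2754 (l = (17*6)*27 = 102*27 = 2754)
((-7922 - 14540) + S(T(0, -8), 26))/(l - 41407) = ((-7922 - 14540) + 2*(7 - ⅛*(-8))*26)/(2754 - 41407) = (-22462 + 2*(7 + 1)*26)/(-38653) = (-22462 + 2*8*26)*(-1/38653) = (-22462 + 416)*(-1/38653) = -22046*(-1/38653) = 22046/38653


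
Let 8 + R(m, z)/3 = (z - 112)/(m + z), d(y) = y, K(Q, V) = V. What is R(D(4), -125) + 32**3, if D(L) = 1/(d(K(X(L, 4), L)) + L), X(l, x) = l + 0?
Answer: 3635216/111 ≈ 32750.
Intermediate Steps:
X(l, x) = l
D(L) = 1/(2*L) (D(L) = 1/(L + L) = 1/(2*L))
R(m, z) = -24 + 3*(-112 + z)/(m + z) (R(m, z) = -24 + 3*((z - 112)/(m + z)) = -24 + 3*((-112 + z)/(m + z)) = -24 + 3*(-112 + z)/(m + z))
R(D(4), -125) + 32**3 = 3*(-112 - 4/4 - 7*(-125))/((1/2)/4 - 125) + 32**3 = 3*(-112 - 4/4 + 875)/((1/2)*(1/4) - 125) + 32768 = 3*(-112 - 8*1/8 + 875)/(1/8 - 125) + 32768 = 3*(-112 - 1 + 875)/(-999/8) + 32768 = 3*(-8/999)*762 + 32768 = -2032/111 + 32768 = 3635216/111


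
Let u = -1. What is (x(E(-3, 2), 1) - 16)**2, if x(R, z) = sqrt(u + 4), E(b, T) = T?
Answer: (16 - sqrt(3))**2 ≈ 203.57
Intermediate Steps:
x(R, z) = sqrt(3) (x(R, z) = sqrt(-1 + 4) = sqrt(3))
(x(E(-3, 2), 1) - 16)**2 = (sqrt(3) - 16)**2 = (-16 + sqrt(3))**2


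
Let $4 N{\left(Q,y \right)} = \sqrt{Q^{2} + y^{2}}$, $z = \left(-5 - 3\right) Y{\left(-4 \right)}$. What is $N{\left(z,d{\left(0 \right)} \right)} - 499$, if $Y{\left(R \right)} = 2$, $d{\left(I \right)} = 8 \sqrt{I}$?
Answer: $-495$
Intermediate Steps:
$z = -16$ ($z = \left(-5 - 3\right) 2 = \left(-8\right) 2 = -16$)
$N{\left(Q,y \right)} = \frac{\sqrt{Q^{2} + y^{2}}}{4}$
$N{\left(z,d{\left(0 \right)} \right)} - 499 = \frac{\sqrt{\left(-16\right)^{2} + \left(8 \sqrt{0}\right)^{2}}}{4} - 499 = \frac{\sqrt{256 + \left(8 \cdot 0\right)^{2}}}{4} - 499 = \frac{\sqrt{256 + 0^{2}}}{4} - 499 = \frac{\sqrt{256 + 0}}{4} - 499 = \frac{\sqrt{256}}{4} - 499 = \frac{1}{4} \cdot 16 - 499 = 4 - 499 = -495$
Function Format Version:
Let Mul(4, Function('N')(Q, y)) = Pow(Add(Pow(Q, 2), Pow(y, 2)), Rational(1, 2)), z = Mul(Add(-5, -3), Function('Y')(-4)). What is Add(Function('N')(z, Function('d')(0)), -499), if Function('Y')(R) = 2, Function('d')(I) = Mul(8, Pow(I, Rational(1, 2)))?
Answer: -495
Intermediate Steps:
z = -16 (z = Mul(Add(-5, -3), 2) = Mul(-8, 2) = -16)
Function('N')(Q, y) = Mul(Rational(1, 4), Pow(Add(Pow(Q, 2), Pow(y, 2)), Rational(1, 2)))
Add(Function('N')(z, Function('d')(0)), -499) = Add(Mul(Rational(1, 4), Pow(Add(Pow(-16, 2), Pow(Mul(8, Pow(0, Rational(1, 2))), 2)), Rational(1, 2))), -499) = Add(Mul(Rational(1, 4), Pow(Add(256, Pow(Mul(8, 0), 2)), Rational(1, 2))), -499) = Add(Mul(Rational(1, 4), Pow(Add(256, Pow(0, 2)), Rational(1, 2))), -499) = Add(Mul(Rational(1, 4), Pow(Add(256, 0), Rational(1, 2))), -499) = Add(Mul(Rational(1, 4), Pow(256, Rational(1, 2))), -499) = Add(Mul(Rational(1, 4), 16), -499) = Add(4, -499) = -495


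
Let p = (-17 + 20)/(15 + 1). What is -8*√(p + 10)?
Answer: -2*√163 ≈ -25.534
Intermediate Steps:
p = 3/16 ≈ 0.18750
-8*√(p + 10) = -8*√(3/16 + 10) = -2*√163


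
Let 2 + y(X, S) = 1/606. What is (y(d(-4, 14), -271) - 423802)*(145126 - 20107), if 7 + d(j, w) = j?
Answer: -10702677518079/202 ≈ -5.2984e+10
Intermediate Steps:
d(j, w) = -7 + j
y(X, S) = -1211/606 (y(X, S) = -2 + 1/606 = -1211/606)
(y(d(-4, 14), -271) - 423802)*(145126 - 20107) = (-1211/606 - 423802)*(145126 - 20107) = -256825223/606*125019 = -10702677518079/202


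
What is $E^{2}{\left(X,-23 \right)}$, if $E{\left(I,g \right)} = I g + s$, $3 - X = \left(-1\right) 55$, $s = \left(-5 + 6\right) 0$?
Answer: $1779556$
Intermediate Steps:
$s = 0$ ($s = 1 \cdot 0 = 0$)
$X = 58$ ($X = 3 - \left(-1\right) 55 = 3 - -55 = 3 + 55 = 58$)
$E{\left(I,g \right)} = I g$ ($E{\left(I,g \right)} = I g + 0 = I g$)
$E^{2}{\left(X,-23 \right)} = \left(58 \left(-23\right)\right)^{2} = \left(-1334\right)^{2} = 1779556$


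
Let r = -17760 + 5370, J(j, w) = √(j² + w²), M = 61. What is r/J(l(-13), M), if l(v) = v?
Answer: -1239*√3890/389 ≈ -198.65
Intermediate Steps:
r = -12390
r/J(l(-13), M) = -12390/√((-13)² + 61²) = -12390/√(169 + 3721) = -12390*√3890/3890 = -1239*√3890/389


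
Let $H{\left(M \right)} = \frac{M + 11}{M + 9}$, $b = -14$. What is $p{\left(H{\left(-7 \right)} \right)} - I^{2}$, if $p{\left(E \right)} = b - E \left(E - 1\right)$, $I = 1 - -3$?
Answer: $-32$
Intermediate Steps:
$H{\left(M \right)} = \frac{11 + M}{9 + M}$
$I = 4$ ($I = 1 + 3 = 4$)
$p{\left(E \right)} = -14 - E \left(-1 + E\right)$ ($p{\left(E \right)} = -14 - E \left(E - 1\right) = -14 - E \left(-1 + E\right)$)
$p{\left(H{\left(-7 \right)} \right)} - I^{2} = \left(-14 + \frac{11 - 7}{9 - 7} - \left(\frac{11 - 7}{9 - 7}\right)^{2}\right) - 4^{2} = \left(-14 + \frac{1}{2} \cdot 4 - \left(\frac{1}{2} \cdot 4\right)^{2}\right) - 16 = \left(-14 + 2 - 2^{2}\right) - 16 = \left(-14 + 2 - 4\right) - 16 = -16 - 16 = -32$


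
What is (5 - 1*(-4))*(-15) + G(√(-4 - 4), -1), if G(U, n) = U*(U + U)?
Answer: -151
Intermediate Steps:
G(U, n) = 2*U² (G(U, n) = U*(2*U) = 2*U²)
(5 - 1*(-4))*(-15) + G(√(-4 - 4), -1) = (5 - 1*(-4))*(-15) + 2*(√(-4 - 4))² = (5 + 4)*(-15) + 2*(√(-8))² = 9*(-15) + 2*(2*I*√2)² = -135 + 2*(-8) = -135 - 16 = -151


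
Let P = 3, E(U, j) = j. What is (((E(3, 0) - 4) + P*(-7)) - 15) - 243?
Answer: -283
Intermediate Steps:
(((E(3, 0) - 4) + P*(-7)) - 15) - 243 = (((0 - 4) + 3*(-7)) - 15) - 243 = ((-4 - 21) - 15) - 243 = (-25 - 15) - 243 = -40 - 243 = -283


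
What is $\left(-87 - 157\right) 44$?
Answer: $-10736$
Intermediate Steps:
$\left(-87 - 157\right) 44 = \left(-244\right) 44 = -10736$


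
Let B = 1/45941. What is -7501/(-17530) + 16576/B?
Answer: 13349410827981/17530 ≈ 7.6152e+8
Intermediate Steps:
B = 1/45941 ≈ 2.1767e-5
-7501/(-17530) + 16576/B = -7501/(-17530) + 16576/(1/45941) = -7501*(-1/17530) + 16576*45941 = 7501/17530 + 761518016 = 13349410827981/17530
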